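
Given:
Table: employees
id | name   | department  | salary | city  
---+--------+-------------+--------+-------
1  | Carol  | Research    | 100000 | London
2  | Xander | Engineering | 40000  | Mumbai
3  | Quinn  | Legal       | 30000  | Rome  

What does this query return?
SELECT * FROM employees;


SELECT * returns all 3 rows with all columns

3 rows:
1, Carol, Research, 100000, London
2, Xander, Engineering, 40000, Mumbai
3, Quinn, Legal, 30000, Rome


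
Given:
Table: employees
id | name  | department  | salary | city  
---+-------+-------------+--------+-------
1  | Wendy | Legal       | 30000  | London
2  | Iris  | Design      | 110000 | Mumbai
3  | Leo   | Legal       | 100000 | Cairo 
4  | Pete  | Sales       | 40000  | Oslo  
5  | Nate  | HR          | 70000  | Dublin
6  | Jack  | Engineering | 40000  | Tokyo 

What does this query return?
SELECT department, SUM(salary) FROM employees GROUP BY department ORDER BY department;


Summing salary within each department:
  Design: 110000 = 110000
  Engineering: 40000 = 40000
  HR: 70000 = 70000
  Legal: 30000 + 100000 = 130000
  Sales: 40000 = 40000


5 groups:
Design, 110000
Engineering, 40000
HR, 70000
Legal, 130000
Sales, 40000


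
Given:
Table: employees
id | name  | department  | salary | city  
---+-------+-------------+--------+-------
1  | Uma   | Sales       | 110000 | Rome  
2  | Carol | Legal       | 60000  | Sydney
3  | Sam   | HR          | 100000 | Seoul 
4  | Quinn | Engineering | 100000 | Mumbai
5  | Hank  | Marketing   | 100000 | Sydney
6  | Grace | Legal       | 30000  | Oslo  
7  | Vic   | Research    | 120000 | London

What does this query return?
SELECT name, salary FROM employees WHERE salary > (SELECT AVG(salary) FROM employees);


Subquery: AVG(salary) = 88571.43
Filtering: salary > 88571.43
  Uma (110000) -> MATCH
  Sam (100000) -> MATCH
  Quinn (100000) -> MATCH
  Hank (100000) -> MATCH
  Vic (120000) -> MATCH


5 rows:
Uma, 110000
Sam, 100000
Quinn, 100000
Hank, 100000
Vic, 120000


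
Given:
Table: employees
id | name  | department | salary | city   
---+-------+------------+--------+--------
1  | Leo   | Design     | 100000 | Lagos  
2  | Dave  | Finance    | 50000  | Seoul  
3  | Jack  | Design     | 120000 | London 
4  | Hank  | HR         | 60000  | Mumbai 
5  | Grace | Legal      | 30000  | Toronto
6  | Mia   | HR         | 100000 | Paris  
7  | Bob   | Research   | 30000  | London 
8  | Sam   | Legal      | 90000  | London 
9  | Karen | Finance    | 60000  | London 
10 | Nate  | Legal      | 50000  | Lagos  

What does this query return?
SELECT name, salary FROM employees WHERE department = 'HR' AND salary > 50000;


Filtering: department = 'HR' AND salary > 50000
Matching: 2 rows

2 rows:
Hank, 60000
Mia, 100000


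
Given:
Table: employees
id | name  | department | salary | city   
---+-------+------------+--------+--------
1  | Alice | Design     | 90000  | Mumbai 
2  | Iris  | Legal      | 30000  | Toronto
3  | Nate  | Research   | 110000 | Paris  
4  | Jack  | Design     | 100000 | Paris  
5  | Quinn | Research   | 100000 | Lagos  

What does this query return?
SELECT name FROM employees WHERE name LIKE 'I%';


LIKE 'I%' matches names starting with 'I'
Matching: 1

1 rows:
Iris


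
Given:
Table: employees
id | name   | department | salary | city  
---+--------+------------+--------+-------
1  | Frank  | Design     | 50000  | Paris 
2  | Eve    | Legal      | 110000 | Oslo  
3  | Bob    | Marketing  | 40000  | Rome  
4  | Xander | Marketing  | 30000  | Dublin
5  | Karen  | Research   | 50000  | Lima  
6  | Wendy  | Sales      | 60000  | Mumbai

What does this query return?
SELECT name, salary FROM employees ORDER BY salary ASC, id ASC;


Sorting by salary ASC, then id ASC for ties

6 rows:
Xander, 30000
Bob, 40000
Frank, 50000
Karen, 50000
Wendy, 60000
Eve, 110000


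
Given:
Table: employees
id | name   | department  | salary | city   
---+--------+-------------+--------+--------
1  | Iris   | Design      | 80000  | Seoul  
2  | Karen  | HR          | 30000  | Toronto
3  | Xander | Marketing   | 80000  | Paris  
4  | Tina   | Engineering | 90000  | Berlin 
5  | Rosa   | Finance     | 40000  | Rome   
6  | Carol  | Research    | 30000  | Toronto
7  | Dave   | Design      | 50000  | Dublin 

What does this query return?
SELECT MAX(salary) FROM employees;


Salaries: 80000, 30000, 80000, 90000, 40000, 30000, 50000
MAX = 90000

90000


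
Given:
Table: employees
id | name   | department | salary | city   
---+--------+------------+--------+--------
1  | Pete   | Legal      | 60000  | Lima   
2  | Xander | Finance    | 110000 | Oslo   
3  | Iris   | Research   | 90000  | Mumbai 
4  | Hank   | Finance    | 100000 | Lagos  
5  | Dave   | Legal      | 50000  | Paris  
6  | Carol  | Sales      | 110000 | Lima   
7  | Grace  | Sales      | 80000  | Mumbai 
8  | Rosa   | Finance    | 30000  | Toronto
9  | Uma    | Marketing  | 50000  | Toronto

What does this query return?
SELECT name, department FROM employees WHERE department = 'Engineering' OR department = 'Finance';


Filtering: department = 'Engineering' OR 'Finance'
Matching: 3 rows

3 rows:
Xander, Finance
Hank, Finance
Rosa, Finance


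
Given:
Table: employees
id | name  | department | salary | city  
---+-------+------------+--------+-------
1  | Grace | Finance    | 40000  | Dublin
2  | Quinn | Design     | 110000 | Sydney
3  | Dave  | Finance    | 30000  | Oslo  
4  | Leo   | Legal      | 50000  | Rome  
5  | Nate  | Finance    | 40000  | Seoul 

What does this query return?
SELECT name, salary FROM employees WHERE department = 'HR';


Filtering: department = 'HR'
Matching rows: 0

Empty result set (0 rows)


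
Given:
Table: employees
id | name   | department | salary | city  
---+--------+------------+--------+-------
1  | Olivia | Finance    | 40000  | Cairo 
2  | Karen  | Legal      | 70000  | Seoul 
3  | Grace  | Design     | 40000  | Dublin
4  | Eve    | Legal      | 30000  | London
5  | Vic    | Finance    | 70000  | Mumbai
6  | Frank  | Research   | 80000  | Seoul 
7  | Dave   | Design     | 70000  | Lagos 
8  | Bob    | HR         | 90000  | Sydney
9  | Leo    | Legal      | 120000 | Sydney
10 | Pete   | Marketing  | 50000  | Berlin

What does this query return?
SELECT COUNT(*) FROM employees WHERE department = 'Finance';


Counting rows where department = 'Finance'
  Olivia -> MATCH
  Vic -> MATCH


2


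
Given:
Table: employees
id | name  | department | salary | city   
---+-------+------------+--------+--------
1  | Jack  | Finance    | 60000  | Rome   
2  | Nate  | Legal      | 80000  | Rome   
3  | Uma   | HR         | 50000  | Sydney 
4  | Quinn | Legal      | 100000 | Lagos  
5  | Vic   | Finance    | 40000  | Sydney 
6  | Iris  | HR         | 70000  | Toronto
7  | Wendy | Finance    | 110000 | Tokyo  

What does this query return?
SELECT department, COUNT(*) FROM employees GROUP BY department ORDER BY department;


Assigning each row to its department group:
  Jack -> Finance
  Nate -> Legal
  Uma -> HR
  Quinn -> Legal
  Vic -> Finance
  Iris -> HR
  Wendy -> Finance


3 groups:
Finance, 3
HR, 2
Legal, 2


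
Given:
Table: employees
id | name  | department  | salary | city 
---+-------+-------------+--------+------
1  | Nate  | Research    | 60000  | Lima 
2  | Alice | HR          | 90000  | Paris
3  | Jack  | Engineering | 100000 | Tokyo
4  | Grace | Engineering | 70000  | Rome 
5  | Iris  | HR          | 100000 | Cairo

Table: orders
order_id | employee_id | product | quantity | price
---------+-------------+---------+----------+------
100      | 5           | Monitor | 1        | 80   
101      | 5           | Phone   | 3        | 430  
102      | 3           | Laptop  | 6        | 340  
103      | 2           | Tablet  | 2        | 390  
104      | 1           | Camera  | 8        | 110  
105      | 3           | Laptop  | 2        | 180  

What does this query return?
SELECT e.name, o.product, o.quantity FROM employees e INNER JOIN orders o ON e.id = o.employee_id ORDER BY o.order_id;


Joining employees.id = orders.employee_id:
  employee Iris (id=5) -> order Monitor
  employee Iris (id=5) -> order Phone
  employee Jack (id=3) -> order Laptop
  employee Alice (id=2) -> order Tablet
  employee Nate (id=1) -> order Camera
  employee Jack (id=3) -> order Laptop


6 rows:
Iris, Monitor, 1
Iris, Phone, 3
Jack, Laptop, 6
Alice, Tablet, 2
Nate, Camera, 8
Jack, Laptop, 2


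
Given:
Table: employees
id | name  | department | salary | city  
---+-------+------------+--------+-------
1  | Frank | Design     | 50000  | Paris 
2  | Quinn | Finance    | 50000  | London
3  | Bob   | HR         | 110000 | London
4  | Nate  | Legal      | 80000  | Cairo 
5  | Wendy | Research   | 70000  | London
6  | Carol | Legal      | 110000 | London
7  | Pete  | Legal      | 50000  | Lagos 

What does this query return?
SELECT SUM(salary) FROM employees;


SUM(salary) = 50000 + 50000 + 110000 + 80000 + 70000 + 110000 + 50000 = 520000

520000


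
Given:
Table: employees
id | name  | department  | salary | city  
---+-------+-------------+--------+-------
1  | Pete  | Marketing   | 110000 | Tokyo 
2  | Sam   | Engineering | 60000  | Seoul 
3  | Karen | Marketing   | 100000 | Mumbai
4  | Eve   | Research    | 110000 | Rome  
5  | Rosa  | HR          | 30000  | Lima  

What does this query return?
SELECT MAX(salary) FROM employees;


Salaries: 110000, 60000, 100000, 110000, 30000
MAX = 110000

110000


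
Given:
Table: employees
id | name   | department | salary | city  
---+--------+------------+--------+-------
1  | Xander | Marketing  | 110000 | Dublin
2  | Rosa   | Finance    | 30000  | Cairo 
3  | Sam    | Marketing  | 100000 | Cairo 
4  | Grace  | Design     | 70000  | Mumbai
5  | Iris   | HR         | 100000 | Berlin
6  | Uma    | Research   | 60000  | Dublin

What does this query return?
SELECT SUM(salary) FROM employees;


SUM(salary) = 110000 + 30000 + 100000 + 70000 + 100000 + 60000 = 470000

470000


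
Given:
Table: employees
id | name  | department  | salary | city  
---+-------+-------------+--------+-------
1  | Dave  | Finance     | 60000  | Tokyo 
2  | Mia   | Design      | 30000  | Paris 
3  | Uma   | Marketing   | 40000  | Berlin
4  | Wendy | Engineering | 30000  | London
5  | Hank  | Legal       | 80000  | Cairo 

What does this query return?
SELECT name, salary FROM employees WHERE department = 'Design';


Filtering: department = 'Design'
Matching rows: 1

1 rows:
Mia, 30000


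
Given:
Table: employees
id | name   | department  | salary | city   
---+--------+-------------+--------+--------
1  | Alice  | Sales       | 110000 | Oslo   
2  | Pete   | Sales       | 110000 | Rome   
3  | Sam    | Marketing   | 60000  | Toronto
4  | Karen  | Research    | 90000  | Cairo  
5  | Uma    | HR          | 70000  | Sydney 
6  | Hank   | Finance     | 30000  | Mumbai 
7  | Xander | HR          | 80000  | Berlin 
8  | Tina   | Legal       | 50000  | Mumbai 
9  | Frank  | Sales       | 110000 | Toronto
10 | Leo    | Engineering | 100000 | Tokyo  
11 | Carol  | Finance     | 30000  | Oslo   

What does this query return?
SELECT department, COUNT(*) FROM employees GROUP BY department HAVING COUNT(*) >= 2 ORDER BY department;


Groups with count >= 2:
  Finance: 2 -> PASS
  HR: 2 -> PASS
  Sales: 3 -> PASS
  Engineering: 1 -> filtered out
  Legal: 1 -> filtered out
  Marketing: 1 -> filtered out
  Research: 1 -> filtered out


3 groups:
Finance, 2
HR, 2
Sales, 3


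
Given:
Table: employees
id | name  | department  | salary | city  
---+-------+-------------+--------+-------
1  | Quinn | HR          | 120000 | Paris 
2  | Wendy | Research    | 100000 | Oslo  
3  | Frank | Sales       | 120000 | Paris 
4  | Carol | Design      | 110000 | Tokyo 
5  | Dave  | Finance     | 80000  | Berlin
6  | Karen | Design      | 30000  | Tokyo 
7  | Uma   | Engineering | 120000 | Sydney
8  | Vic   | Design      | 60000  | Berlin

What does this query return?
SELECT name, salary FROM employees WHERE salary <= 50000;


Filtering: salary <= 50000
Matching: 1 rows

1 rows:
Karen, 30000


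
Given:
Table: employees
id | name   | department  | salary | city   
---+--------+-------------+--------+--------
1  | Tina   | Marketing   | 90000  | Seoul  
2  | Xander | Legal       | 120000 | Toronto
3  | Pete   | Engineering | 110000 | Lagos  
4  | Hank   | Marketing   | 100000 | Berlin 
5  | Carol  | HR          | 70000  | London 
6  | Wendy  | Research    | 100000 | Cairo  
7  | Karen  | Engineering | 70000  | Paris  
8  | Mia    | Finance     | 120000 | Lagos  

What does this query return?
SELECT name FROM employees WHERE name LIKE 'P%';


LIKE 'P%' matches names starting with 'P'
Matching: 1

1 rows:
Pete


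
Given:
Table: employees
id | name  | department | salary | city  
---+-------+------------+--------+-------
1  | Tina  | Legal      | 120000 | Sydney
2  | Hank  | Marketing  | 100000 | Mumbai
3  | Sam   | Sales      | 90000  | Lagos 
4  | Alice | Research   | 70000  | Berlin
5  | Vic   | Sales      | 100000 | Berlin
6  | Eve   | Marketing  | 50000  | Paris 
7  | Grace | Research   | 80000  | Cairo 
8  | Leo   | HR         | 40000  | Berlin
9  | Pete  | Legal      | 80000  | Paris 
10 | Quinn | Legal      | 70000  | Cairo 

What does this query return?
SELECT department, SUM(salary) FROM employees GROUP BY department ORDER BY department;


Summing salary within each department:
  HR: 40000 = 40000
  Legal: 120000 + 80000 + 70000 = 270000
  Marketing: 100000 + 50000 = 150000
  Research: 70000 + 80000 = 150000
  Sales: 90000 + 100000 = 190000


5 groups:
HR, 40000
Legal, 270000
Marketing, 150000
Research, 150000
Sales, 190000


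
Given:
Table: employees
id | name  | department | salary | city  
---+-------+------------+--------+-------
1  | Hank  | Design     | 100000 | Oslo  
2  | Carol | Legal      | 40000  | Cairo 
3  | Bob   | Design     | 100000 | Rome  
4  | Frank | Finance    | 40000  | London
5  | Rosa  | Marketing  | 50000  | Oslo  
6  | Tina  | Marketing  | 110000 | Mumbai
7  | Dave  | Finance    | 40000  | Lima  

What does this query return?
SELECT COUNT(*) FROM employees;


COUNT(*) counts all rows

7


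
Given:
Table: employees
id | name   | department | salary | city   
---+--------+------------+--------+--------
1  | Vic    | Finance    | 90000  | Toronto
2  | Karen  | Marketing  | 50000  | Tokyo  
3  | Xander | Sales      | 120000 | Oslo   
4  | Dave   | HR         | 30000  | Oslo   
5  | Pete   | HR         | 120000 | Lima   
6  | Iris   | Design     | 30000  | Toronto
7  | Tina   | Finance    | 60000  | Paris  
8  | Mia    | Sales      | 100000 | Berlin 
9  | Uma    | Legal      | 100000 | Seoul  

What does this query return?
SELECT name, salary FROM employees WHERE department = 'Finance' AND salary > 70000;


Filtering: department = 'Finance' AND salary > 70000
Matching: 1 rows

1 rows:
Vic, 90000


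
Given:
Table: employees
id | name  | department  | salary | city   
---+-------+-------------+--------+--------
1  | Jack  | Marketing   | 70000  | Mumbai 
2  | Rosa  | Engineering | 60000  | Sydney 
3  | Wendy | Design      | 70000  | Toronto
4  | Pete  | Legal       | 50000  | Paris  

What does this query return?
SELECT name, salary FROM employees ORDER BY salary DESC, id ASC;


Sorting by salary DESC, then id ASC for ties

4 rows:
Jack, 70000
Wendy, 70000
Rosa, 60000
Pete, 50000


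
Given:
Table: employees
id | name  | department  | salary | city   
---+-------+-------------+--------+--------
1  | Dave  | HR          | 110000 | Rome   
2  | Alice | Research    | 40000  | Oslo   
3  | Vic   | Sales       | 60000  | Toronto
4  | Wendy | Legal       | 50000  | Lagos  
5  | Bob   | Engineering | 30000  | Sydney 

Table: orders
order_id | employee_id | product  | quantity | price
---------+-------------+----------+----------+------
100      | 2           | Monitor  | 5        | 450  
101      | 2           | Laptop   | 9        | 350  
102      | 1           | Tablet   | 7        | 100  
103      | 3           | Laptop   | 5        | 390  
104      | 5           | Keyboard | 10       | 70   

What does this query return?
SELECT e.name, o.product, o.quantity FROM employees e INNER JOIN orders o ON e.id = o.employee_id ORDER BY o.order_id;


Joining employees.id = orders.employee_id:
  employee Alice (id=2) -> order Monitor
  employee Alice (id=2) -> order Laptop
  employee Dave (id=1) -> order Tablet
  employee Vic (id=3) -> order Laptop
  employee Bob (id=5) -> order Keyboard


5 rows:
Alice, Monitor, 5
Alice, Laptop, 9
Dave, Tablet, 7
Vic, Laptop, 5
Bob, Keyboard, 10


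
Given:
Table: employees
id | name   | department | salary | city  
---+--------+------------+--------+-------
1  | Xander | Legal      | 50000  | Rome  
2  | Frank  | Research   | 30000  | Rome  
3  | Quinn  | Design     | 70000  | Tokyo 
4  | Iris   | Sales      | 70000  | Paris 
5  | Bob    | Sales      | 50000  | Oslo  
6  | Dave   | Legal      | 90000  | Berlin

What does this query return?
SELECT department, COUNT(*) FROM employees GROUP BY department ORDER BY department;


Assigning each row to its department group:
  Xander -> Legal
  Frank -> Research
  Quinn -> Design
  Iris -> Sales
  Bob -> Sales
  Dave -> Legal


4 groups:
Design, 1
Legal, 2
Research, 1
Sales, 2


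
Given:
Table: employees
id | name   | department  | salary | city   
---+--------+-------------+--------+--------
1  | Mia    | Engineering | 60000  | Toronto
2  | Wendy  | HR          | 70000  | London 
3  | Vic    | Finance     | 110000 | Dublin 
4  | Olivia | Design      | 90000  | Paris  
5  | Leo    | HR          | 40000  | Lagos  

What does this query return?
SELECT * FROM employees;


SELECT * returns all 5 rows with all columns

5 rows:
1, Mia, Engineering, 60000, Toronto
2, Wendy, HR, 70000, London
3, Vic, Finance, 110000, Dublin
4, Olivia, Design, 90000, Paris
5, Leo, HR, 40000, Lagos


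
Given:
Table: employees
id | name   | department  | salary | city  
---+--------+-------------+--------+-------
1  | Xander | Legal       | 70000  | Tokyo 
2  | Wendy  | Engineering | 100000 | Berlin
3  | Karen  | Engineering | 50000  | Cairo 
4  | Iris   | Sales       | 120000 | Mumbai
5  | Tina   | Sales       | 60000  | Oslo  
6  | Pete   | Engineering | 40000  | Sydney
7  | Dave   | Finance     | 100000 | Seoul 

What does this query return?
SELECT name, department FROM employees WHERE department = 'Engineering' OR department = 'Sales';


Filtering: department = 'Engineering' OR 'Sales'
Matching: 5 rows

5 rows:
Wendy, Engineering
Karen, Engineering
Iris, Sales
Tina, Sales
Pete, Engineering


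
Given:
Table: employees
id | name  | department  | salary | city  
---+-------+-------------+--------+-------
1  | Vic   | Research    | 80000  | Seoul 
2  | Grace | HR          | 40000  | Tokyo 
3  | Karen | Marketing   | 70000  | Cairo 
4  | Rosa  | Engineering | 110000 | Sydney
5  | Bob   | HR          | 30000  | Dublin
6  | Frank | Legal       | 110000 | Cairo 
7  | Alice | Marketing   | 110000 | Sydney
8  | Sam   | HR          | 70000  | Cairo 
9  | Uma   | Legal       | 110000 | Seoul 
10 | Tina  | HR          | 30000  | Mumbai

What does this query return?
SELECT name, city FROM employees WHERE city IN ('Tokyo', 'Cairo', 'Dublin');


Filtering: city IN ('Tokyo', 'Cairo', 'Dublin')
Matching: 5 rows

5 rows:
Grace, Tokyo
Karen, Cairo
Bob, Dublin
Frank, Cairo
Sam, Cairo


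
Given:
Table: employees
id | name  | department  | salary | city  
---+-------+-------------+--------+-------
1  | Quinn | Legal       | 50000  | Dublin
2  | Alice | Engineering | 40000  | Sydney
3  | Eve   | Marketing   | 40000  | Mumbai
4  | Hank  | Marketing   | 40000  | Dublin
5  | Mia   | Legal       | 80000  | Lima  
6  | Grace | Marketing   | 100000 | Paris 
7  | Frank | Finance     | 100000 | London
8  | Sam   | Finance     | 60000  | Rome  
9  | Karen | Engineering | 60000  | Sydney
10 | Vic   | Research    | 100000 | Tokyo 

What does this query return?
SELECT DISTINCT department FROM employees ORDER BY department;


All 'department' values (row order): Legal, Engineering, Marketing, Marketing, Legal, Marketing, Finance, Finance, Engineering, Research
Removing duplicates leaves 5 unique value(s).

5 values:
Engineering
Finance
Legal
Marketing
Research


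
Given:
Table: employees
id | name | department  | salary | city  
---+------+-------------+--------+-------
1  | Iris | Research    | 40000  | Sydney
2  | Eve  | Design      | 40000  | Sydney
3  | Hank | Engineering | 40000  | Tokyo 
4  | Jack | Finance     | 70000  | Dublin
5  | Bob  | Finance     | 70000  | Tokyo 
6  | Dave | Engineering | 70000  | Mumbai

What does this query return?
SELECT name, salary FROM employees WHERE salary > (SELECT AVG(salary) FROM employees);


Subquery: AVG(salary) = 55000.0
Filtering: salary > 55000.0
  Jack (70000) -> MATCH
  Bob (70000) -> MATCH
  Dave (70000) -> MATCH


3 rows:
Jack, 70000
Bob, 70000
Dave, 70000


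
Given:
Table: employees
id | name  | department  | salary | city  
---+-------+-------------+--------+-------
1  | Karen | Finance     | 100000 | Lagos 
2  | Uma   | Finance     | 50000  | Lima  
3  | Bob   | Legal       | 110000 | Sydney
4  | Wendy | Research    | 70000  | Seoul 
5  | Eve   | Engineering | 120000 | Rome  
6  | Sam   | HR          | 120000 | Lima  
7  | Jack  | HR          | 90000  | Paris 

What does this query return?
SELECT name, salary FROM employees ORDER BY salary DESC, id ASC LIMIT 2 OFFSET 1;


Sort by salary DESC (id ASC tiebreak), then skip 1 and take 2
Rows 2 through 3

2 rows:
Sam, 120000
Bob, 110000


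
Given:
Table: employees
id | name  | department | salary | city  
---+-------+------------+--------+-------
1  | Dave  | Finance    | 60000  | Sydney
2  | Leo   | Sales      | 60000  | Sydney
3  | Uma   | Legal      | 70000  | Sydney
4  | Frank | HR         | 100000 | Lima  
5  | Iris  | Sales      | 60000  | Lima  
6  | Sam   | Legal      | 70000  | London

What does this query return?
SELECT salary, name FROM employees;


Projecting columns: salary, name

6 rows:
60000, Dave
60000, Leo
70000, Uma
100000, Frank
60000, Iris
70000, Sam


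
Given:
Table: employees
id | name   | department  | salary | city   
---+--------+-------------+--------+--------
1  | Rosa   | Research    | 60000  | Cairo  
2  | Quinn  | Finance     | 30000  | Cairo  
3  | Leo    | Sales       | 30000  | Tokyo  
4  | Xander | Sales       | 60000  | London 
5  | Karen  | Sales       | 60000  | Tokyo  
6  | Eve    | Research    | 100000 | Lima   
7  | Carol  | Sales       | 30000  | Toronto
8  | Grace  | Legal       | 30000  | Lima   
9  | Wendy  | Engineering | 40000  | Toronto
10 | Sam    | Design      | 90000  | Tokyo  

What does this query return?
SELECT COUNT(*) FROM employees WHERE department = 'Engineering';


Counting rows where department = 'Engineering'
  Wendy -> MATCH


1


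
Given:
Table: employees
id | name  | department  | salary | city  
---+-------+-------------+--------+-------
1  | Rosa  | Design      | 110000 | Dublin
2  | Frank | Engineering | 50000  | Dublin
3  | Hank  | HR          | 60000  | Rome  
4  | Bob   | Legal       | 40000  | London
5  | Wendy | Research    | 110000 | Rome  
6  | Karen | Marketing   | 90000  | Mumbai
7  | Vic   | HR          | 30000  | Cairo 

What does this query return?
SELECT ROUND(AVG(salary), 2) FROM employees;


SUM(salary) = 490000
COUNT = 7
ROUND(AVG, 2) = ROUND(490000 / 7, 2) = 70000.0

70000.0


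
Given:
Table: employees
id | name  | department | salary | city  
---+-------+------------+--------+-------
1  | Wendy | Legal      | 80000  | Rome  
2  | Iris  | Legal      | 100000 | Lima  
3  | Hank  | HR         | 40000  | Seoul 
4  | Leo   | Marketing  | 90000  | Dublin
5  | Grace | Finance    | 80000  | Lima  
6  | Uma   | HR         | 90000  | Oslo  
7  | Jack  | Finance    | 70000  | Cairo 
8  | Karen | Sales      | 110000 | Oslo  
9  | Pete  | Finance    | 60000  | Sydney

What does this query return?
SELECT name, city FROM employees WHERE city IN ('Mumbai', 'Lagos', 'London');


Filtering: city IN ('Mumbai', 'Lagos', 'London')
Matching: 0 rows

Empty result set (0 rows)


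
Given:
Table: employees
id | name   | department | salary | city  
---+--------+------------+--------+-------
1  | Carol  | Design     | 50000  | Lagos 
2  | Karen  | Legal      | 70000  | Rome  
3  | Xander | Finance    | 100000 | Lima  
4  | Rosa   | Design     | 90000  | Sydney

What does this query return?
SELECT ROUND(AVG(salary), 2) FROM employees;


SUM(salary) = 310000
COUNT = 4
ROUND(AVG, 2) = ROUND(310000 / 4, 2) = 77500.0

77500.0


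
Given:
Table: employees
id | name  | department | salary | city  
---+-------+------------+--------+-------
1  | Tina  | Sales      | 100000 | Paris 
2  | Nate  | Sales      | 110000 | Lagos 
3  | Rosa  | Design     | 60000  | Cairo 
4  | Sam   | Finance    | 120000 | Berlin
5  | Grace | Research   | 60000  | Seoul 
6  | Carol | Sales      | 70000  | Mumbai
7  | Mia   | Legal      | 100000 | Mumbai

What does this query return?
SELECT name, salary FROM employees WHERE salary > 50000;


Filtering: salary > 50000
Matching: 7 rows

7 rows:
Tina, 100000
Nate, 110000
Rosa, 60000
Sam, 120000
Grace, 60000
Carol, 70000
Mia, 100000


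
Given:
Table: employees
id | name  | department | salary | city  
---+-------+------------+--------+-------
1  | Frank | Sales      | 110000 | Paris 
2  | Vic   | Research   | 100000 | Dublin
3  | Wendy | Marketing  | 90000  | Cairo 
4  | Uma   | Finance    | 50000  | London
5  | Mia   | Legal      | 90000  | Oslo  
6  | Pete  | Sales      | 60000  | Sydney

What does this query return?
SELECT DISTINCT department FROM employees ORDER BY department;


All 'department' values (row order): Sales, Research, Marketing, Finance, Legal, Sales
Removing duplicates leaves 5 unique value(s).

5 values:
Finance
Legal
Marketing
Research
Sales


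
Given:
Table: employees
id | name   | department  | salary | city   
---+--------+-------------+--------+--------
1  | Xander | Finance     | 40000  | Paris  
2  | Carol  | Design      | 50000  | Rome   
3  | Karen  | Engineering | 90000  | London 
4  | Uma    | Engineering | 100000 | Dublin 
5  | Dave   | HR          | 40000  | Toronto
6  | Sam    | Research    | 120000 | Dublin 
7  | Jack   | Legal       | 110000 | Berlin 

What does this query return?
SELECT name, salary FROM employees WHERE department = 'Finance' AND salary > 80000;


Filtering: department = 'Finance' AND salary > 80000
Matching: 0 rows

Empty result set (0 rows)


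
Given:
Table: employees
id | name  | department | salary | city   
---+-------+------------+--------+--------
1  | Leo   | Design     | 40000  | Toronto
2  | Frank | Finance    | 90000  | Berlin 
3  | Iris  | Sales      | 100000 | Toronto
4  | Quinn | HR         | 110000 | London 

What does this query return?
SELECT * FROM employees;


SELECT * returns all 4 rows with all columns

4 rows:
1, Leo, Design, 40000, Toronto
2, Frank, Finance, 90000, Berlin
3, Iris, Sales, 100000, Toronto
4, Quinn, HR, 110000, London


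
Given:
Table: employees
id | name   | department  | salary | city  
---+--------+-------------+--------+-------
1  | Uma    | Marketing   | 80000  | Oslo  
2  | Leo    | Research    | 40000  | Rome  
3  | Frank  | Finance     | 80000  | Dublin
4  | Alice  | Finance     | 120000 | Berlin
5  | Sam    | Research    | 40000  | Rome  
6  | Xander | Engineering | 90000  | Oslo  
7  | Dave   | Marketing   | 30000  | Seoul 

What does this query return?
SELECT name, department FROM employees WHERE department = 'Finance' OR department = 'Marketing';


Filtering: department = 'Finance' OR 'Marketing'
Matching: 4 rows

4 rows:
Uma, Marketing
Frank, Finance
Alice, Finance
Dave, Marketing


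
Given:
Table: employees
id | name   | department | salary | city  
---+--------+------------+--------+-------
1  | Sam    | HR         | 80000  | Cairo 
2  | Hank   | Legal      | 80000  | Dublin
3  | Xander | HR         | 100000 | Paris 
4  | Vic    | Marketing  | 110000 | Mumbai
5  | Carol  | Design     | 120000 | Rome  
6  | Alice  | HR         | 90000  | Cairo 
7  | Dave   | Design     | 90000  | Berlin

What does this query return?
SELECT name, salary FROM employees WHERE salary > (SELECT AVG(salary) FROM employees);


Subquery: AVG(salary) = 95714.29
Filtering: salary > 95714.29
  Xander (100000) -> MATCH
  Vic (110000) -> MATCH
  Carol (120000) -> MATCH


3 rows:
Xander, 100000
Vic, 110000
Carol, 120000


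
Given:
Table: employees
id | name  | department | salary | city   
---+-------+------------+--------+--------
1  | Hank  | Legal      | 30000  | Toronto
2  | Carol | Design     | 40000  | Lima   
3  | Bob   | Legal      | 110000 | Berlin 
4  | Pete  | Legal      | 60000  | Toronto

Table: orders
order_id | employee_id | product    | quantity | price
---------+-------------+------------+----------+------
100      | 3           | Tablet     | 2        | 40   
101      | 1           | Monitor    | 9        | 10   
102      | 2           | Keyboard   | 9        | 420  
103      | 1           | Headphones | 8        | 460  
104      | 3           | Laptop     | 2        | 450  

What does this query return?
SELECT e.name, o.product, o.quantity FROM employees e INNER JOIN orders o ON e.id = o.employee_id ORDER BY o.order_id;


Joining employees.id = orders.employee_id:
  employee Bob (id=3) -> order Tablet
  employee Hank (id=1) -> order Monitor
  employee Carol (id=2) -> order Keyboard
  employee Hank (id=1) -> order Headphones
  employee Bob (id=3) -> order Laptop


5 rows:
Bob, Tablet, 2
Hank, Monitor, 9
Carol, Keyboard, 9
Hank, Headphones, 8
Bob, Laptop, 2


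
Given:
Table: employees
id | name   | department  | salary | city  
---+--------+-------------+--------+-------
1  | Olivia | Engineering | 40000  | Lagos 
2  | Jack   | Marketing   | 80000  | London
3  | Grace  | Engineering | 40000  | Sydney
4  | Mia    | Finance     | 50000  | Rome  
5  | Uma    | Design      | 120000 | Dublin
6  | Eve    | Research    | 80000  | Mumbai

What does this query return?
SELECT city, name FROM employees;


Projecting columns: city, name

6 rows:
Lagos, Olivia
London, Jack
Sydney, Grace
Rome, Mia
Dublin, Uma
Mumbai, Eve


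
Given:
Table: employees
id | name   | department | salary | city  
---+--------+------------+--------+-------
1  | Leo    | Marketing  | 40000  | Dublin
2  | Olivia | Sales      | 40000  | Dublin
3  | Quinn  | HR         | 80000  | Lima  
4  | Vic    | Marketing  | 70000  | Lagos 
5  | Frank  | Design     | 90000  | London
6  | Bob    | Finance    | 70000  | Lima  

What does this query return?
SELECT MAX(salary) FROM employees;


Salaries: 40000, 40000, 80000, 70000, 90000, 70000
MAX = 90000

90000


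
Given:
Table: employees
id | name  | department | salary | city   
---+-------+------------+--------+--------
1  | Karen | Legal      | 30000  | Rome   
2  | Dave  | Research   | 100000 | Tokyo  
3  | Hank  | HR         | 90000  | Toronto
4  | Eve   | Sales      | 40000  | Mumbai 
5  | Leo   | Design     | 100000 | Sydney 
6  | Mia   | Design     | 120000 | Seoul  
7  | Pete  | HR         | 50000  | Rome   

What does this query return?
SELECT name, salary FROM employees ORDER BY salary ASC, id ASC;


Sorting by salary ASC, then id ASC for ties

7 rows:
Karen, 30000
Eve, 40000
Pete, 50000
Hank, 90000
Dave, 100000
Leo, 100000
Mia, 120000


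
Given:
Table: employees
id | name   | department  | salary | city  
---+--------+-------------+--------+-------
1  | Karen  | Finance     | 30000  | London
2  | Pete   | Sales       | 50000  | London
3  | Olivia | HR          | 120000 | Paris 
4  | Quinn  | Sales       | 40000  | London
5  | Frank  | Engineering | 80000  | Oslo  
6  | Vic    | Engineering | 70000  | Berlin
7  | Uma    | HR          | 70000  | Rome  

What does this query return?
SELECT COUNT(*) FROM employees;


COUNT(*) counts all rows

7


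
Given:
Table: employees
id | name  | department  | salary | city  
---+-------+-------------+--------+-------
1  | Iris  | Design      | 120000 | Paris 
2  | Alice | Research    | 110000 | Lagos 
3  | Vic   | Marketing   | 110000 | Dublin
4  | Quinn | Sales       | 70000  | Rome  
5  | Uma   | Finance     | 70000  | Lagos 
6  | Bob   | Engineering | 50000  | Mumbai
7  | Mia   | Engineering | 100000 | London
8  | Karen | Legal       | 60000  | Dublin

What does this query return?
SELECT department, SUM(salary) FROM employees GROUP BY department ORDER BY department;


Summing salary within each department:
  Design: 120000 = 120000
  Engineering: 50000 + 100000 = 150000
  Finance: 70000 = 70000
  Legal: 60000 = 60000
  Marketing: 110000 = 110000
  Research: 110000 = 110000
  Sales: 70000 = 70000


7 groups:
Design, 120000
Engineering, 150000
Finance, 70000
Legal, 60000
Marketing, 110000
Research, 110000
Sales, 70000


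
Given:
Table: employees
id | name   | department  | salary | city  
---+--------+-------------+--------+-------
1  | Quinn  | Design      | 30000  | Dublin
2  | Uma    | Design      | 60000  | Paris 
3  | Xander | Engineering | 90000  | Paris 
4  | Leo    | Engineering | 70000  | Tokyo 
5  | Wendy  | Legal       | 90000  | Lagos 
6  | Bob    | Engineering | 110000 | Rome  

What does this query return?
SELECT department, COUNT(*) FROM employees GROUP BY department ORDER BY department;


Assigning each row to its department group:
  Quinn -> Design
  Uma -> Design
  Xander -> Engineering
  Leo -> Engineering
  Wendy -> Legal
  Bob -> Engineering


3 groups:
Design, 2
Engineering, 3
Legal, 1


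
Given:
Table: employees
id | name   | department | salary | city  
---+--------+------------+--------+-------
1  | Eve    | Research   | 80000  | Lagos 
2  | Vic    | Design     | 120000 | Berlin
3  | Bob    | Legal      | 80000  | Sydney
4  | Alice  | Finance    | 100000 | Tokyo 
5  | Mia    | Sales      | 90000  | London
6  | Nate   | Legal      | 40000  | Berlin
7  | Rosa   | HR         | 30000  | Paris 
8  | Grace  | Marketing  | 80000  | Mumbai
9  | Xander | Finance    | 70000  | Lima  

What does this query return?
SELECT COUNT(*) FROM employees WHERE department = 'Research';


Counting rows where department = 'Research'
  Eve -> MATCH


1


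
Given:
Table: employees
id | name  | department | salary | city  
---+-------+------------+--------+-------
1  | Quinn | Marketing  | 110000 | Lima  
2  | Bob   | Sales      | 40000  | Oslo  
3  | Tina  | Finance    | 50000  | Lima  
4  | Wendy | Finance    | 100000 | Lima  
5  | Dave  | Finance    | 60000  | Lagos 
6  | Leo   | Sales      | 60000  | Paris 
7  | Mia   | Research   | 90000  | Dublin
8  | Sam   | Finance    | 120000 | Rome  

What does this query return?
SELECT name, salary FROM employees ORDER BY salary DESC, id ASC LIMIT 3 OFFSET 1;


Sort by salary DESC (id ASC tiebreak), then skip 1 and take 3
Rows 2 through 4

3 rows:
Quinn, 110000
Wendy, 100000
Mia, 90000


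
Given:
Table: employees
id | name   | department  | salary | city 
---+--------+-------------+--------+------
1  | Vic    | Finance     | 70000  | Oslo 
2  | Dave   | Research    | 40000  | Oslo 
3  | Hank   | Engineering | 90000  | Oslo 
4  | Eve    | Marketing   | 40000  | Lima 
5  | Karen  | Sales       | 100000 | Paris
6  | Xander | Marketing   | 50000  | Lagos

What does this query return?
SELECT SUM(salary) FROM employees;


SUM(salary) = 70000 + 40000 + 90000 + 40000 + 100000 + 50000 = 390000

390000


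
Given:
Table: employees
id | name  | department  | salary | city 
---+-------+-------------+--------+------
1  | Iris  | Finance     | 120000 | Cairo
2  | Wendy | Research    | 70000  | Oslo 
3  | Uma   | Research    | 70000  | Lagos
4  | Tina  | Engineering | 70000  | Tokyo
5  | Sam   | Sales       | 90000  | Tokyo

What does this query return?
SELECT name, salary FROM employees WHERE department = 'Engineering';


Filtering: department = 'Engineering'
Matching rows: 1

1 rows:
Tina, 70000


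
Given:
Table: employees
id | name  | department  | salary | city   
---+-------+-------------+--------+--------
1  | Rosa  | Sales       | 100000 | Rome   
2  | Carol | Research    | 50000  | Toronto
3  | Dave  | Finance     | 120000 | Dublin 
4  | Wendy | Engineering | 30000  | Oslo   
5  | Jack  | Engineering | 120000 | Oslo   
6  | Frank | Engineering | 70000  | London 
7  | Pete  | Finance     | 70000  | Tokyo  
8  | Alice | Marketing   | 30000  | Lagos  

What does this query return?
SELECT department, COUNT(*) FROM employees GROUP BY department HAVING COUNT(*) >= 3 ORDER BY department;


Groups with count >= 3:
  Engineering: 3 -> PASS
  Finance: 2 -> filtered out
  Marketing: 1 -> filtered out
  Research: 1 -> filtered out
  Sales: 1 -> filtered out


1 groups:
Engineering, 3


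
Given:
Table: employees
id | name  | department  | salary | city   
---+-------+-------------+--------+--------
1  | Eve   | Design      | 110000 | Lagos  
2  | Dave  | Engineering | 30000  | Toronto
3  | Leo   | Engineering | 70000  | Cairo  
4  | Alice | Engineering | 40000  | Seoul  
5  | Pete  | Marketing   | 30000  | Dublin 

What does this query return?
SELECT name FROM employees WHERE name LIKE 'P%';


LIKE 'P%' matches names starting with 'P'
Matching: 1

1 rows:
Pete


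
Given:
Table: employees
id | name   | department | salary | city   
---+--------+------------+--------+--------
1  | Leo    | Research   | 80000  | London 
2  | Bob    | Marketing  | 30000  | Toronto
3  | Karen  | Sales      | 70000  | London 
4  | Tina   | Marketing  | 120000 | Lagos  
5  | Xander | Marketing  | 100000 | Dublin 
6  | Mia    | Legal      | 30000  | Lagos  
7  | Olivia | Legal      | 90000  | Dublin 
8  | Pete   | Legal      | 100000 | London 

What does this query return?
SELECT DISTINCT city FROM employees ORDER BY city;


All 'city' values (row order): London, Toronto, London, Lagos, Dublin, Lagos, Dublin, London
Removing duplicates leaves 4 unique value(s).

4 values:
Dublin
Lagos
London
Toronto


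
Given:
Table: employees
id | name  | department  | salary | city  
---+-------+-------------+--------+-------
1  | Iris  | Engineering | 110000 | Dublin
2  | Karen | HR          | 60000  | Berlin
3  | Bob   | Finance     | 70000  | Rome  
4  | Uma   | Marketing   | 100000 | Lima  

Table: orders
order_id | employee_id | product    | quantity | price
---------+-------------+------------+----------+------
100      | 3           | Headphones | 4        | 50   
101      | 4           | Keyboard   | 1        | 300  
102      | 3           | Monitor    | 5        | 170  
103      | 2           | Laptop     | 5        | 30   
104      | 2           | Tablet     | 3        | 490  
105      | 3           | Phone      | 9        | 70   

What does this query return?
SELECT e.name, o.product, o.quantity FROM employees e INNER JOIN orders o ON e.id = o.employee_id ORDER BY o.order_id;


Joining employees.id = orders.employee_id:
  employee Bob (id=3) -> order Headphones
  employee Uma (id=4) -> order Keyboard
  employee Bob (id=3) -> order Monitor
  employee Karen (id=2) -> order Laptop
  employee Karen (id=2) -> order Tablet
  employee Bob (id=3) -> order Phone


6 rows:
Bob, Headphones, 4
Uma, Keyboard, 1
Bob, Monitor, 5
Karen, Laptop, 5
Karen, Tablet, 3
Bob, Phone, 9


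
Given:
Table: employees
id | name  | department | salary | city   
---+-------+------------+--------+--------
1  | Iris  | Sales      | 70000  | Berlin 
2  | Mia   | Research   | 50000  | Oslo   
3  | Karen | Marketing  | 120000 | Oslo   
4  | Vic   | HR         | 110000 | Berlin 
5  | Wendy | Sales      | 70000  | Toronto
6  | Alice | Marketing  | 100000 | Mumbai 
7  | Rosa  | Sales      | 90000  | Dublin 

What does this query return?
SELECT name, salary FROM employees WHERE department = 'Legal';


Filtering: department = 'Legal'
Matching rows: 0

Empty result set (0 rows)


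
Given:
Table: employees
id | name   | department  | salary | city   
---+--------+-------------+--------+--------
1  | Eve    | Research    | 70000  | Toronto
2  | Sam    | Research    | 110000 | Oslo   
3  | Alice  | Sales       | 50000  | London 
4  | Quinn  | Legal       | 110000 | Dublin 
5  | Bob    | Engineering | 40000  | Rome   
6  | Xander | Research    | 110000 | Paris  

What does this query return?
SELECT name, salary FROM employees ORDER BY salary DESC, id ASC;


Sorting by salary DESC, then id ASC for ties

6 rows:
Sam, 110000
Quinn, 110000
Xander, 110000
Eve, 70000
Alice, 50000
Bob, 40000
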